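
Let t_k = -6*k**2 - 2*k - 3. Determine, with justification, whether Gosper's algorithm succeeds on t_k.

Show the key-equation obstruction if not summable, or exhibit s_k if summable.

The ratio is (6*k**2 + 14*k + 11)/(6*k**2 + 2*k + 3).
Factor: A=1; B=1; C=k**2 + k/3 + 1/2.
Key eq: (1)·f(k+1) = (1)·f(k) + (k**2 + k/3 + 1/2).
deg f ≤ 3 (via 0,0,2).
Solving with deg f ≤ 3: f(k) = k*(2*k**2 - 2*k + 3)/6.
Get s_k = R·t_k = k*(-2*k**2 + 2*k - 3) with R(k) = B(k−1)f(k)/C(k) = k*(2*k**2 - 2*k + 3)/(6*k**2 + 2*k + 3).
Verify: -6*k**2 - 2*k - 3 matches t_k.

Yes. s_k = k*(-2*k**2 + 2*k - 3).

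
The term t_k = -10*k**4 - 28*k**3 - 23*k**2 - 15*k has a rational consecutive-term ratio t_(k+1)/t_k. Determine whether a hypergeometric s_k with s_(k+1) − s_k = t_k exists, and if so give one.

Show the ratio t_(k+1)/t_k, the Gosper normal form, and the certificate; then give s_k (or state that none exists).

s_k = k*(-2*k**4 - 2*k**3 + 3*k**2 - 3*k + 4)

The ratio is (10*k**4 + 68*k**3 + 167*k**2 + 185*k + 76)/(k*(10*k**3 + 28*k**2 + 23*k + 15)).
Factor: A=1; B=1; C=k**4 + 14*k**3/5 + 23*k**2/10 + 3*k/2.
f must satisfy (1)·f(k+1) − (1)·f(k) = k**4 + 14*k**3/5 + 23*k**2/10 + 3*k/2.
Bound: deg f ≤ 5.
Solve for f: f(k) = k*(k - 1)*(2*k**3 + 4*k**2 + k + 4)/10 (degree 5 ≤ 5).
R(k) = B(k−1)·f(k)/C(k) = (k - 1)*(2*k**3 + 4*k**2 + k + 4)/(10*k**3 + 28*k**2 + 23*k + 15); s_k = R·t_k = k*(-2*k**4 - 2*k**3 + 3*k**2 - 3*k + 4).
Δs = k*(-10*k**3 - 28*k**2 - 23*k - 15), as required.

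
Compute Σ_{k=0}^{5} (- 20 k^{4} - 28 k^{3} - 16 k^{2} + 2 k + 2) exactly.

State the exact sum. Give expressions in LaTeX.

Σ = -26718

Ratio r(k) = (10*k**4 + 54*k**3 + 110*k**2 + 97*k + 30)/(10*k**4 + 14*k**3 + 8*k**2 - k - 1).
Normal form (A,B,C) = (1, 1, k**4 + 7*k**3/5 + 4*k**2/5 - k/10 - 1/10).
Set up (1)·f(k+1) − (1)·f(k) − (k**4 + 7*k**3/5 + 4*k**2/5 - k/10 - 1/10) = 0.
d = 5 from the (0,0,4) case.
Coefficient equations give f(k) = k*(4*k**4 - 3*k**3 - 2*k**2 - 2*k + 1)/20.
So s_k = (B(k−1)f/C)·t_k = (k*(4*k**4 - 3*k**3 - 2*k**2 - 2*k + 1)/(2*(10*k**4 + 14*k**3 + 8*k**2 - k - 1)))·t_k = k*(-4*k**4 + 3*k**3 + 2*k**2 + 2*k - 1).
Verify: -20*k**4 - 28*k**3 - 16*k**2 + 2*k + 2 matches t_k.
Σ_(k=0)^(5) t_k = s_(6) − s_(0) = -26718 − (0) = -26718.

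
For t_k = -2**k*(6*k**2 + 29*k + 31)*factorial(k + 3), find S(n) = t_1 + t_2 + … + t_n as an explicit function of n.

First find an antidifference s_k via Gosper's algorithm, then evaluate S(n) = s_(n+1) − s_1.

S(n) = -6*2**n*n*factorial(n + 4) - 8*2**n*factorial(n + 4) + 192

The ratio is 2*(6*k**3 + 65*k**2 + 230*k + 264)/(6*k**2 + 29*k + 31).
Gosper form: A/B · C(k+1)/C(k) with A=2*k + 8, B=1, C=k**2 + 29*k/6 + 31/6.
Need (2*k + 8)·f(k+1) − (1)·f(k) = k**2 + 29*k/6 + 31/6.
deg f ≤ 1 (via 1,0,2).
Solve for f: f(k) = (3*k + 1)/6 (degree 1 ≤ 1).
Get s_k = R·t_k = -2**k*(3*k + 1)*factorial(k + 3) with R(k) = B(k−1)f(k)/C(k) = (3*k + 1)/(6*k**2 + 29*k + 31).
Check: Δs_k = -2**k*(6*k**2 + 29*k + 31)*factorial(k + 3). ✓
Telescope: S(n) = s_(n+1) − s_(1) = -2**(n + 1)*(3*n + 4)*factorial(n + 4) − (-192) = -6*2**n*n*factorial(n + 4) - 8*2**n*factorial(n + 4) + 192.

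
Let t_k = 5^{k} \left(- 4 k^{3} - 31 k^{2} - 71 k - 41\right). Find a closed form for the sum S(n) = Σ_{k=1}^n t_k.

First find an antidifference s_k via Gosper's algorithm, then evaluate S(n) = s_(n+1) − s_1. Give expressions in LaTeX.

S(n) = - 5 \cdot 5^{n} n^{3} - 35 \cdot 5^{n} n^{2} - 75 \cdot 5^{n} n - 40 \cdot 5^{n} + 40

The ratio is 5*(4*k**3 + 43*k**2 + 145*k + 147)/(4*k**3 + 31*k**2 + 71*k + 41).
Normal form (A,B,C) = (5, 1, k**3 + 31*k**2/4 + 71*k/4 + 41/4).
Solve (5)·f(k+1) − (1)·f(k) = k**3 + 31*k**2/4 + 71*k/4 + 41/4.
deg f ≤ 3 (via 0,0,3).
A polynomial solution: f(k) = (k**3 + 4*k**2 + 4*k - 1)/4.
Certificate R = B(k−1)f/C = (k**3 + 4*k**2 + 4*k - 1)/(4*k**3 + 31*k**2 + 71*k + 41) gives s_k = 5**k*(-k**3 - 4*k**2 - 4*k + 1).
s_(k+1) − s_k = 5**k*(-4*k**3 - 31*k**2 - 71*k - 41) = t_k.
Σ_(k=1)^n t_k = s_(n+1) − s_(1) = (5**(n + 1)*(-n**3 - 7*n**2 - 15*n - 8)) − (-40), i.e. -5*5**n*n**3 - 35*5**n*n**2 - 75*5**n*n - 40*5**n + 40.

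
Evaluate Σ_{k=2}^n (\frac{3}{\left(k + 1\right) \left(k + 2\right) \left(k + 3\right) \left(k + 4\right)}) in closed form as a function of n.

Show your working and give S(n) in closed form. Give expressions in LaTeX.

Ratio r(k) = (k + 1)/(k + 5).
Factor: A=k + 1; B=k + 5; C=1.
Need (k + 1)·f(k+1) − (k + 4)·f(k) = 1.
deg f ≤ 3 (via 1,1,0).
A polynomial solution: f(k) = k*(k**2 + 6*k + 11)/18.
Certificate R = B(k−1)f/C = k*(k + 4)*(k**2 + 6*k + 11)/18 gives s_k = k*(k**2 + 6*k + 11)/(6*(k + 1)*(k + 2)*(k + 3)).
Check: Δs_k = 3/(k**4 + 10*k**3 + 35*k**2 + 50*k + 24). ✓
Telescope: S(n) = s_(n+1) − s_(2) = (n**3 + 9*n**2 + 26*n + 18)/(6*(n**3 + 9*n**2 + 26*n + 24)) − (3/20) = (n**3 + 9*n**2 + 26*n - 36)/(60*(n**3 + 9*n**2 + 26*n + 24)).

S(n) = \frac{n^{3} + 9 n^{2} + 26 n - 36}{60 \left(n^{3} + 9 n^{2} + 26 n + 24\right)}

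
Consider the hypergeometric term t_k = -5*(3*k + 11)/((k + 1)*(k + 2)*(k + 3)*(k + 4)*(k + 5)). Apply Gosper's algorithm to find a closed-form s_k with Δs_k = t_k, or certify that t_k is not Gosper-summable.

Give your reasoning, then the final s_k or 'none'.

s_k = 5*k*(-k**2 - 7*k - 14)/(8*(k**3 + 7*k**2 + 14*k + 8))

The ratio is (k + 1)*(3*k + 14)/((k + 6)*(3*k + 11)).
Gosper form: A/B · C(k+1)/C(k) with A=k + 1, B=k + 6, C=k + 11/3.
f must satisfy (k + 1)·f(k+1) − (k + 5)·f(k) = k + 11/3.
d = 4 from the (1,1,1) case.
A polynomial solution: f(k) = k*(k + 3)*(k**2 + 7*k + 14)/24.
Certificate R = B(k−1)f/C = k*(k + 3)*(k + 5)*(k**2 + 7*k + 14)/(8*(3*k + 11)) gives s_k = 5*k*(-k**2 - 7*k - 14)/(8*(k**3 + 7*k**2 + 14*k + 8)).
Check: Δs_k = 5*(-3*k - 11)/(k**5 + 15*k**4 + 85*k**3 + 225*k**2 + 274*k + 120). ✓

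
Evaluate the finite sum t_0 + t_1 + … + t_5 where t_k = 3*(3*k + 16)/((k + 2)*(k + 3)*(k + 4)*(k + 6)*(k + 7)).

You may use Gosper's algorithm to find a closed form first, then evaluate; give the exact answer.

Σ = 23/288

The ratio is (k + 2)*(k + 6)*(3*k + 19)/((k + 5)*(k + 8)*(3*k + 16)).
Take A(k)=k + 2, B(k)=k + 8, C(k)=k**2 + 31*k/3 + 80/3.
f must satisfy (k + 2)·f(k+1) − (k + 7)·f(k) = k**2 + 31*k/3 + 80/3.
From deg A=1, deg B=1, deg C=2: d=5.
Match coefficients ⇒ f(k) = k*(k + 4)*(k + 5)*(k**2 + 11*k + 36)/108.
Then R = B(k−1)f/C = k*(k + 4)*(k + 7)*(k**2 + 11*k + 36)/(36*(3*k + 16)), so s_k = R(k)·t_k = k*(k**2 + 11*k + 36)/(12*(k**3 + 11*k**2 + 36*k + 36)).
s_(k+1) − s_k = 3*(3*k + 16)/(k**5 + 22*k**4 + 185*k**3 + 740*k**2 + 1404*k + 1008) = t_k.
Evaluate s at k=6 and k=0: 23/288 and 0; difference 23/288.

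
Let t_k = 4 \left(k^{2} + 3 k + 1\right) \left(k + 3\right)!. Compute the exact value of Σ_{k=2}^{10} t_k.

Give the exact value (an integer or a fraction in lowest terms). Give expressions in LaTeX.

t_(k+1)/t_k = (k + 4)*(3*k + (k + 1)**2 + 4)/(k**2 + 3*k + 1).
A = k + 4, B = 1, C = k**2 + 3*k + 1.
f must satisfy (k + 4)·f(k+1) − (1)·f(k) = k**2 + 3*k + 1.
Degrees (1,0,2) ⇒ d ≤ 1.
Solving with deg f ≤ 1: f(k) = k - 1.
R(k) = B(k−1)·f(k)/C(k) = (k - 1)/(k**2 + 3*k + 1); s_k = R·t_k = 4*(k - 1)*factorial(k + 3).
Δs = 4*(k**2 + 3*k + 1)*factorial(k + 3), as required.
Sum = s_(11) − s_(2); s_(11) = 3487131648000, s_(2) = 480 ⇒ 3487131647520.

Σ = 3487131647520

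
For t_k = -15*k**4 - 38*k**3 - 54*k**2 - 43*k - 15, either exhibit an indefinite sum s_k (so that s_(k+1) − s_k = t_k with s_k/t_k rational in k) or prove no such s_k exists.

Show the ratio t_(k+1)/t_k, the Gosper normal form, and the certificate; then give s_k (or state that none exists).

s_k = k*(-3*k**4 - 2*k**3 - 4*k**2 - 4*k - 2)

Compute t_(k+1)/t_k: get (15*k**4 + 98*k**3 + 258*k**2 + 325*k + 165)/(15*k**4 + 38*k**3 + 54*k**2 + 43*k + 15).
Normal form (A,B,C) = (1, 1, k**4 + 38*k**3/15 + 18*k**2/5 + 43*k/15 + 1).
Solve (1)·f(k+1) − (1)·f(k) = k**4 + 38*k**3/15 + 18*k**2/5 + 43*k/15 + 1.
d = 5 from the (0,0,4) case.
Coefficient equations give f(k) = k*(3*k**4 + 2*k**3 + 4*k**2 + 4*k + 2)/15.
R(k) = B(k−1)·f(k)/C(k) = k*(3*k**4 + 2*k**3 + 4*k**2 + 4*k + 2)/(15*k**4 + 38*k**3 + 54*k**2 + 43*k + 15); s_k = R·t_k = k*(-3*k**4 - 2*k**3 - 4*k**2 - 4*k - 2).
Δs = -15*k**4 - 38*k**3 - 54*k**2 - 43*k - 15, as required.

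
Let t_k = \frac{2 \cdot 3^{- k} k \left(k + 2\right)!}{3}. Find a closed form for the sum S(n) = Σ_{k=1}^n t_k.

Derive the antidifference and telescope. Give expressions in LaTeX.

S(n) = -4 + \frac{2 \cdot 3^{- n} \left(n + 3\right)!}{3}

Step 1: r(k) = (k + 1)*(k + 3)/(3*k).
Normal form (A,B,C) = (k/3 + 1, 1, k).
Need (k/3 + 1)·f(k+1) − (1)·f(k) = k.
deg f ≤ 0 (via 1,0,1).
A polynomial solution: f(k) = 3.
Certificate R = B(k−1)f/C = 3/k gives s_k = 2*factorial(k + 2)/3**k.
Δs = 2*k*factorial(k + 2)/(3*3**k), as required.
s_(n+1) = 2*3**(-n - 1)*factorial(n + 3) and s_(1) = 4, so S(n) = -4 + 2*factorial(n + 3)/(3*3**n).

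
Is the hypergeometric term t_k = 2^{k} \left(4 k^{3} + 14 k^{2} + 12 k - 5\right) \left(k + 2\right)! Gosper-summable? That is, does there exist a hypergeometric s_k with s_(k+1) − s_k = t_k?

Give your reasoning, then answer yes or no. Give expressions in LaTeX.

Yes. s_k = 2^{k} \left(2 k^{2} - 2 k - 1\right) \left(k + 2\right)!.

The ratio is 2*(4*k**4 + 38*k**3 + 130*k**2 + 181*k + 75)/(4*k**3 + 14*k**2 + 12*k - 5).
Factor: A=2*k + 6; B=1; C=k**3 + 7*k**2/2 + 3*k - 5/4.
Need (2*k + 6)·f(k+1) − (1)·f(k) = k**3 + 7*k**2/2 + 3*k - 5/4.
d = 2 from the (1,0,3) case.
Match coefficients ⇒ f(k) = (2*k**2 - 2*k - 1)/4.
Certificate R = B(k−1)f/C = (2*k**2 - 2*k - 1)/(4*k**3 + 14*k**2 + 12*k - 5) gives s_k = 2**k*(2*k**2 - 2*k - 1)*factorial(k + 2).
Verify: 2**k*(4*k**3 + 14*k**2 + 12*k - 5)*factorial(k + 2) matches t_k.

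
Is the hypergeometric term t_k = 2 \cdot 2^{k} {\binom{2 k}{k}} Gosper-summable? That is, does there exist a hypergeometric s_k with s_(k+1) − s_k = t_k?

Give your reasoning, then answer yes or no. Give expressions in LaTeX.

Compute t_(k+1)/t_k: get 4*(2*k + 1)/(k + 1).
Normal form (A,B,C) = (8*k + 4, k + 1, 1).
f must satisfy (8*k + 4)·f(k+1) − (k)·f(k) = 1.
d = -1 from the (1,1,0) case.
Negative degree bound (-1): no f exists, t_k not Gosper-summable.

No. Not Gosper-summable.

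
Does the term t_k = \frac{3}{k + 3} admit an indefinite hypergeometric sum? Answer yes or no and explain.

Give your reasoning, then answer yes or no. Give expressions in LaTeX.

Compute t_(k+1)/t_k: get (k + 3)/(k + 4).
Normal form (A,B,C) = (k + 3, k + 4, 1).
Key eq: (k + 3)·f(k+1) = (k + 3)·f(k) + (1).
deg f ≤ 0 (via 1,1,0).
Generic f = c0 gives residual -1; -1 = 0 cannot hold, so t_k is not Gosper-summable.

No — key equation has no polynomial f.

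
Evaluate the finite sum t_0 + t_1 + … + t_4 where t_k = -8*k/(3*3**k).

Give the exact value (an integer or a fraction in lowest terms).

Σ = -464/243

Compute t_(k+1)/t_k: get (k + 1)/(3*k).
So A=1/3 and B=1, with C=k.
f must satisfy (1/3)·f(k+1) − (1)·f(k) = k.
From deg A=0, deg B=0, deg C=1: d=1.
Coefficient equations give f(k) = -3*(2*k + 1)/4.
Get s_k = R·t_k = 2*(2*k + 1)/3**k with R(k) = B(k−1)f(k)/C(k) = -3*(2*k + 1)/(4*k).
Δs = -8*k/(3*3**k), as required.
Telescoping: Σ = s_(5) − s_(0) = 22/243 − (2) = -464/243.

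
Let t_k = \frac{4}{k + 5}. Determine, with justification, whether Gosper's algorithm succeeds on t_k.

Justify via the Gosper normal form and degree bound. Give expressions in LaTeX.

No. Not Gosper-summable.

Ratio r(k) = (k + 5)/(k + 6).
Take A(k)=k + 5, B(k)=k + 6, C(k)=1.
Key eq: (k + 5)·f(k+1) = (k + 5)·f(k) + (1).
Bound: deg f ≤ 0.
Put f(k) = c0: A·f(k+1) − B(k−1)·f(k) − C = -1; need -1 = 0 — inconsistent ⇒ no f, not summable.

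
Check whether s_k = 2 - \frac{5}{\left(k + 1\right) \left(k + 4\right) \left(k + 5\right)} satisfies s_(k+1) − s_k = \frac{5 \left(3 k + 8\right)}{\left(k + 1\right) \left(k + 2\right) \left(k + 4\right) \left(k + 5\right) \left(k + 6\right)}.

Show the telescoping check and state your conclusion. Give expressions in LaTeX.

s_(k+1) = 2 - 5/((k + 2)*(k + 5)*(k + 6))
s_(k+1) − s_k = 5*(3*k + 8)/(k**5 + 18*k**4 + 121*k**3 + 372*k**2 + 508*k + 240)
(s_(k+1) − s_k) − t_k = 0

valid (s_(k+1) − s_k reduces to t_k)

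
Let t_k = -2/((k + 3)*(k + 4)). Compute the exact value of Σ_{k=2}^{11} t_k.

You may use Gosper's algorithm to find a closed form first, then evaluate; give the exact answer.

t_(k+1)/t_k = (k + 3)/(k + 5).
Factor: A=k + 3; B=k + 5; C=1.
f must satisfy (k + 3)·f(k+1) − (k + 4)·f(k) = 1.
From deg A=1, deg B=1, deg C=0: d=1.
Solve for f: f(k) = k/3 (degree 1 ≤ 1).
So s_k = (B(k−1)f/C)·t_k = (k*(k + 4)/3)·t_k = -2*k/(3*k + 9).
Verify: -2/(k**2 + 7*k + 12) matches t_k.
Sum = s_(12) − s_(2); s_(12) = -8/15, s_(2) = -4/15 ⇒ -4/15.

Σ = -4/15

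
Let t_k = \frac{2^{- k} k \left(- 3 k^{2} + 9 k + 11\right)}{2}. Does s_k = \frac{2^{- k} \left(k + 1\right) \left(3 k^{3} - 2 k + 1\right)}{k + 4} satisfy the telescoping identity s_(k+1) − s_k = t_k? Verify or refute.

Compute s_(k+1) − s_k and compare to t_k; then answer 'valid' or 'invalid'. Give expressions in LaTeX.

s_(k+1) = -(k + 2)*(2*k - 3*(k + 1)**3 + 1)/(2*2**k*(k + 5))
s_(k+1) − s_k = (-3*k**5 - 9*k**4 + 59*k**3 + 138*k**2 + 76*k + 6)/(2*2**k*(k**2 + 9*k + 20))
(s_(k+1) − s_k) − t_k = 3*(3*k**4 + 9*k**3 - 47*k**2 - 48*k + 2)/(2*2**k*(k**2 + 9*k + 20))

Invalid: residual \frac{3 \cdot 2^{- k} \left(3 k^{4} + 9 k^{3} - 47 k^{2} - 48 k + 2\right)}{2 \left(k^{2} + 9 k + 20\right)} ≠ 0.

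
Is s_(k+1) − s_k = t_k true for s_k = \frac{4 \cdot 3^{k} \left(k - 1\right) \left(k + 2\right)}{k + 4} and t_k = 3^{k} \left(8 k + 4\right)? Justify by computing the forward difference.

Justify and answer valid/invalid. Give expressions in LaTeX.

Invalid: residual \frac{3^{k} \left(- 16 k^{2} - 64 k - 40\right)}{k^{2} + 9 k + 20} ≠ 0.

s_(k+1) = 12*3**k*k*(k + 3)/(k + 5)
s_(k+1) − s_k = 3**k*(8*k**3 + 60*k**2 + 132*k + 40)/(k**2 + 9*k + 20)
(s_(k+1) − s_k) − t_k = 3**k*(-16*k**2 - 64*k - 40)/(k**2 + 9*k + 20)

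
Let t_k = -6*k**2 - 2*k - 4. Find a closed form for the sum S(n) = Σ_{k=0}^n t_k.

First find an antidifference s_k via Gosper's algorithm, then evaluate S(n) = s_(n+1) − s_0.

S(n) = -2*n**3 - 4*n**2 - 6*n - 4

The ratio is (k + 3*(k + 1)**2 + 3)/(3*k**2 + k + 2).
A = 1, B = 1, C = k**2 + k/3 + 2/3.
f must satisfy (1)·f(k+1) − (1)·f(k) = k**2 + k/3 + 2/3.
Degrees (0,0,2) ⇒ d ≤ 3.
Solve for f: f(k) = k*(k**2 - k + 2)/3 (degree 3 ≤ 3).
Get s_k = R·t_k = 2*k*(-k**2 + k - 2) with R(k) = B(k−1)f(k)/C(k) = k*(k**2 - k + 2)/(3*k**2 + k + 2).
Verify: -6*k**2 - 2*k - 4 matches t_k.
Σ_(k=0)^n t_k = s_(n+1) − s_(0) = (-2*n**3 - 4*n**2 - 6*n - 4) − (0), i.e. -2*n**3 - 4*n**2 - 6*n - 4.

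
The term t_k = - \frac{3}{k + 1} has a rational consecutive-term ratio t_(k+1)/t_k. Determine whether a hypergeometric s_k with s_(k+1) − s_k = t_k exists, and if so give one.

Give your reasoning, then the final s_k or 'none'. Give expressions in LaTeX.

no hypergeometric antidifference exists

t_(k+1)/t_k = (k + 1)/(k + 2).
Factor: A=k + 1; B=k + 2; C=1.
Solve (k + 1)·f(k+1) − (k + 1)·f(k) = 1.
Degrees (1,1,0) ⇒ d ≤ 0.
Generic f = c0 gives residual -1; -1 = 0 cannot hold, so t_k is not Gosper-summable.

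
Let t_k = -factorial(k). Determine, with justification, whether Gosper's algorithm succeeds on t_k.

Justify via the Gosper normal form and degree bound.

No — t_k has no hypergeometric antidifference.

Compute t_(k+1)/t_k: get k + 1.
Take A(k)=k + 1, B(k)=1, C(k)=1.
Need (k + 1)·f(k+1) − (1)·f(k) = 1.
Degrees (1,0,0) ⇒ d ≤ -1.
Bound -1 < 0, so the key equation has no polynomial solution.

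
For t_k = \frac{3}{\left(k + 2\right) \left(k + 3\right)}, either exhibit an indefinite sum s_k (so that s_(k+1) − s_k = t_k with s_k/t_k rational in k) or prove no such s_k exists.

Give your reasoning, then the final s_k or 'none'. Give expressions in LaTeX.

Ratio r(k) = (k + 2)/(k + 4).
So A=k + 2 and B=k + 4, with C=1.
Need (k + 2)·f(k+1) − (k + 3)·f(k) = 1.
deg f ≤ 1 (via 1,1,0).
Match coefficients ⇒ f(k) = k/2.
So s_k = (B(k−1)f/C)·t_k = (k*(k + 3)/2)·t_k = 3*k/(2*(k + 2)).
Δs = 3/(k**2 + 5*k + 6), as required.

s_k = \frac{3 k}{2 \left(k + 2\right)}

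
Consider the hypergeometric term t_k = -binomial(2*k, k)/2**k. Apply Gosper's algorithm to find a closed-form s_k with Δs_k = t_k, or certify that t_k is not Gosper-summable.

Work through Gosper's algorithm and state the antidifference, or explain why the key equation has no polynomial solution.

Compute t_(k+1)/t_k: get (2*k + 1)/(k + 1).
Factor: A=2*k + 1; B=k + 1; C=1.
Set up (2*k + 1)·f(k+1) − (k)·f(k) − (1) = 0.
From deg A=1, deg B=1, deg C=0: d=-1.
d = -1 < 0 ⇒ no nonzero polynomial f; not summable.

no hypergeometric antidifference exists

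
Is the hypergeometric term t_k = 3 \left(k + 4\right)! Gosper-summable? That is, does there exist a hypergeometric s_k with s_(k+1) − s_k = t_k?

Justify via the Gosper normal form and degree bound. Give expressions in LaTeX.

The ratio is k + 5.
Factor: A=k + 5; B=1; C=1.
Need (k + 5)·f(k+1) − (1)·f(k) = 1.
d = -1 from the (1,0,0) case.
Bound -1 < 0, so the key equation has no polynomial solution.

No — t_k has no hypergeometric antidifference.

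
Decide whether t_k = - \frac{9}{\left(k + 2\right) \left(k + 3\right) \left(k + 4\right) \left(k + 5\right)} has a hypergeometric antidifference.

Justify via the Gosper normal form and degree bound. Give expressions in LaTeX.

Ratio r(k) = (k + 2)/(k + 6).
Factor: A=k + 2; B=k + 6; C=1.
f must satisfy (k + 2)·f(k+1) − (k + 5)·f(k) = 1.
d = 3 from the (1,1,0) case.
Solve for f: f(k) = k*(k**2 + 9*k + 26)/72 (degree 3 ≤ 3).
So s_k = (B(k−1)f/C)·t_k = (k*(k + 5)*(k**2 + 9*k + 26)/72)·t_k = k*(-k**2 - 9*k - 26)/(8*(k + 2)*(k + 3)*(k + 4)).
Verify: -9/(k**4 + 14*k**3 + 71*k**2 + 154*k + 120) matches t_k.

Yes. s_k = \frac{k \left(- k^{2} - 9 k - 26\right)}{8 \left(k + 2\right) \left(k + 3\right) \left(k + 4\right)}.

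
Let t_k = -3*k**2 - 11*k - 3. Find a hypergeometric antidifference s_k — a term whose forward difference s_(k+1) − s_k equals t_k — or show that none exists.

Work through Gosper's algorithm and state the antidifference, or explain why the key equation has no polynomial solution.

t_(k+1)/t_k = (3*k**2 + 17*k + 17)/(3*k**2 + 11*k + 3).
Take A(k)=1, B(k)=1, C(k)=k**2 + 11*k/3 + 1.
Set up (1)·f(k+1) − (1)·f(k) − (k**2 + 11*k/3 + 1) = 0.
From deg A=0, deg B=0, deg C=2: d=3.
A polynomial solution: f(k) = k*(k**2 + 4*k - 2)/3.
R(k) = B(k−1)·f(k)/C(k) = k*(k**2 + 4*k - 2)/(3*k**2 + 11*k + 3); s_k = R·t_k = k*(-k**2 - 4*k + 2).
Verify: -3*k**2 - 11*k - 3 matches t_k.

s_k = k*(-k**2 - 4*k + 2)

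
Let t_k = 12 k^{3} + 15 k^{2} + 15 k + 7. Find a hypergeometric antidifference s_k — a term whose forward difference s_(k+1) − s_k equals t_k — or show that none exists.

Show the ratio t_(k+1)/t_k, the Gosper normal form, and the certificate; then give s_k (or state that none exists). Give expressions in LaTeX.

Ratio r(k) = (12*k**3 + 51*k**2 + 81*k + 49)/(12*k**3 + 15*k**2 + 15*k + 7).
Take A(k)=1, B(k)=1, C(k)=k**3 + 5*k**2/4 + 5*k/4 + 7/12.
Solve (1)·f(k+1) − (1)·f(k) = k**3 + 5*k**2/4 + 5*k/4 + 7/12.
Bound: deg f ≤ 4.
Match coefficients ⇒ f(k) = k*(3*k**3 - k**2 + 3*k + 2)/12.
R(k) = B(k−1)·f(k)/C(k) = k*(3*k**3 - k**2 + 3*k + 2)/(12*k**3 + 15*k**2 + 15*k + 7); s_k = R·t_k = k*(3*k**3 - k**2 + 3*k + 2).
s_(k+1) − s_k = 12*k**3 + 15*k**2 + 15*k + 7 = t_k.

s_k = k \left(3 k^{3} - k^{2} + 3 k + 2\right)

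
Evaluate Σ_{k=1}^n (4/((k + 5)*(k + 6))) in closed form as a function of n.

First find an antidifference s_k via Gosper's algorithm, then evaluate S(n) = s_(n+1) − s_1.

S(n) = 2*n/(3*(n + 6))

t_(k+1)/t_k = (k + 5)/(k + 7).
Factor: A=k + 5; B=k + 7; C=1.
Need (k + 5)·f(k+1) − (k + 6)·f(k) = 1.
d = 1 from the (1,1,0) case.
Coefficient equations give f(k) = k/5.
R(k) = B(k−1)·f(k)/C(k) = k*(k + 6)/5; s_k = R·t_k = 4*k/(5*(k + 5)).
Δs = 4/(k**2 + 11*k + 30), as required.
s_(n+1) = 4*(n + 1)/(5*(n + 6)) and s_(1) = 2/15, so S(n) = 2*n/(3*(n + 6)).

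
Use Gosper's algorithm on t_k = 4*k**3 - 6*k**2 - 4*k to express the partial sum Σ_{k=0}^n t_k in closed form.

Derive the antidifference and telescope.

S(n) = n*(n**3 - 4*n - 3)

The ratio is (2*k**3 + 3*k**2 - 2*k - 3)/(k*(2*k**2 - 3*k - 2)).
So A=1 and B=1, with C=k**3 - 3*k**2/2 - k.
Solve (1)·f(k+1) − (1)·f(k) = k**3 - 3*k**2/2 - k.
Degrees (0,0,3) ⇒ d ≤ 4.
Solving with deg f ≤ 4: f(k) = k*(k - 1)*(k**2 - 3*k - 1)/4.
So s_k = (B(k−1)f/C)·t_k = ((k - 1)*(k**2 - 3*k - 1)/(2*(k - 2)*(2*k + 1)))·t_k = k*(k**3 - 4*k**2 + 2*k + 1).
Δs = 2*k*(2*k**2 - 3*k - 2), as required.
Telescope: S(n) = s_(n+1) − s_(0) = n*(n**3 - 4*n - 3) − (0) = n*(n**3 - 4*n - 3).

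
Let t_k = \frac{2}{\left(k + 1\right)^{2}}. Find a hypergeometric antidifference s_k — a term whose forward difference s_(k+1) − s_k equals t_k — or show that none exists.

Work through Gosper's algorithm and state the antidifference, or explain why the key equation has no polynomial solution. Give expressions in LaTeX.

none — t_k is not Gosper-summable

r(k) = (k + 1)**2/(k + 2)**2 after simplifying.
Gosper form: A/B · C(k+1)/C(k) with A=k**2 + 2*k + 1, B=k**2 + 4*k + 4, C=1.
Solve (k**2 + 2*k + 1)·f(k+1) − (k**2 + 2*k + 1)·f(k) = 1.
Degrees (2,2,0) ⇒ d ≤ 0.
Write f(k) = c0. Then LHS − RHS = -1, requiring -1 = 0: contradictory. No certificate.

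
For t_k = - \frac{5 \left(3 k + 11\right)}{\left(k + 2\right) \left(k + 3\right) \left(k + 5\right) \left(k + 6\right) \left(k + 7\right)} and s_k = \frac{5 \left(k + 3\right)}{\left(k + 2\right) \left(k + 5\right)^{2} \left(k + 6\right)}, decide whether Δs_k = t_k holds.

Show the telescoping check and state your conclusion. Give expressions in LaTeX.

Invalid: residual \frac{40 \left(k^{2} + 9 k + 19\right)}{k^{7} + 34 k^{6} + 486 k^{5} + 3776 k^{4} + 17165 k^{3} + 45462 k^{2} + 64620 k + 37800} ≠ 0.

s_(k+1) = 5*(k + 4)/((k + 3)*(k + 6)**2*(k + 7))
s_(k+1) − s_k = 5*((k + 2)*(k + 4)*(k + 5)**2 - (k + 3)**2*(k + 6)*(k + 7))/((k + 2)*(k + 3)*(k + 5)**2*(k + 6)**2*(k + 7))
(s_(k+1) − s_k) − t_k = 40*(k**2 + 9*k + 19)/(k**7 + 34*k**6 + 486*k**5 + 3776*k**4 + 17165*k**3 + 45462*k**2 + 64620*k + 37800)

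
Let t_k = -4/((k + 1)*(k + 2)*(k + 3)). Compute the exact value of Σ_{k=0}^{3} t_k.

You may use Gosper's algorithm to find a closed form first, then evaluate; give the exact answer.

The ratio is (k + 1)/(k + 4).
Factor: A=k + 1; B=k + 4; C=1.
Solve (k + 1)·f(k+1) − (k + 3)·f(k) = 1.
deg f ≤ 2 (via 1,1,0).
Coefficient equations give f(k) = k*(k + 3)/4.
R(k) = B(k−1)·f(k)/C(k) = k*(k + 3)**2/4; s_k = R·t_k = k*(-k - 3)/((k + 1)*(k + 2)).
Check: Δs_k = -4/(k**3 + 6*k**2 + 11*k + 6). ✓
Σ_(k=0)^(3) t_k = s_(4) − s_(0) = -14/15 − (0) = -14/15.

Σ = -14/15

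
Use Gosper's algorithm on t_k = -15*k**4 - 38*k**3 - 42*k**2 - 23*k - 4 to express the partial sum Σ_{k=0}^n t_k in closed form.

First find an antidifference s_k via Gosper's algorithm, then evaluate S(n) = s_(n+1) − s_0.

Compute t_(k+1)/t_k: get (15*k**4 + 98*k**3 + 246*k**2 + 281*k + 122)/(15*k**4 + 38*k**3 + 42*k**2 + 23*k + 4).
Factor: A=1; B=1; C=k**4 + 38*k**3/15 + 14*k**2/5 + 23*k/15 + 4/15.
Key eq: (1)·f(k+1) = (1)·f(k) + (k**4 + 38*k**3/15 + 14*k**2/5 + 23*k/15 + 4/15).
Degrees (0,0,4) ⇒ d ≤ 5.
Solve for f: f(k) = k*(k + 1)*(3*k**3 - k**2 + k - 1)/15 (degree 5 ≤ 5).
So s_k = (B(k−1)f/C)·t_k = (k*(3*k**3 - k**2 + k - 1)/(15*k**3 + 23*k**2 + 19*k + 4))·t_k = -3*k**5 - 2*k**4 + k.
Verify: -15*k**4 - 38*k**3 - 42*k**2 - 23*k - 4 matches t_k.
s_(n+1) = -3*n**5 - 17*n**4 - 38*n**3 - 42*n**2 - 22*n - 4 and s_(0) = 0, so S(n) = -3*n**5 - 17*n**4 - 38*n**3 - 42*n**2 - 22*n - 4.

S(n) = -3*n**5 - 17*n**4 - 38*n**3 - 42*n**2 - 22*n - 4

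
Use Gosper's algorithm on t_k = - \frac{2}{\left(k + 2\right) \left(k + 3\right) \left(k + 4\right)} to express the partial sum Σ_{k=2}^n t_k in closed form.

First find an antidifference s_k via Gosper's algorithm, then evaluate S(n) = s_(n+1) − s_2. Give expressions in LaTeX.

Ratio r(k) = (k + 2)/(k + 5).
A = k + 2, B = k + 5, C = 1.
f must satisfy (k + 2)·f(k+1) − (k + 4)·f(k) = 1.
From deg A=1, deg B=1, deg C=0: d=2.
A polynomial solution: f(k) = k*(k + 5)/12.
So s_k = (B(k−1)f/C)·t_k = (k*(k + 4)*(k + 5)/12)·t_k = k*(-k - 5)/(6*(k + 2)*(k + 3)).
s_(k+1) − s_k = -2/(k**3 + 9*k**2 + 26*k + 24) = t_k.
Telescope: S(n) = s_(n+1) − s_(2) = (-n**2 - 7*n - 6)/(6*(n**2 + 7*n + 12)) − (-7/60) = (-n**2 - 7*n + 8)/(20*(n**2 + 7*n + 12)).

S(n) = \frac{- n^{2} - 7 n + 8}{20 \left(n^{2} + 7 n + 12\right)}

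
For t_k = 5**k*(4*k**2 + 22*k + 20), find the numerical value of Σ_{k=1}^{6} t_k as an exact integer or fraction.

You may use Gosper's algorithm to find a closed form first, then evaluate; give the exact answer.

Ratio r(k) = 5*(2*k**2 + 15*k + 23)/(2*k**2 + 11*k + 10).
Normal form (A,B,C) = (5, 1, k**2 + 11*k/2 + 5).
Key eq: (5)·f(k+1) = (1)·f(k) + (k**2 + 11*k/2 + 5).
Degrees (0,0,2) ⇒ d ≤ 2.
Solving with deg f ≤ 2: f(k) = k*(k + 3)/4.
So s_k = (B(k−1)f/C)·t_k = (k*(k + 3)/(2*(2*k**2 + 11*k + 10)))·t_k = 5**k*k*(k + 3).
Check: Δs_k = 5**k*(4*k**2 + 22*k + 20). ✓
Telescoping: Σ = s_(7) − s_(1) = 5468750 − (20) = 5468730.

Σ = 5468730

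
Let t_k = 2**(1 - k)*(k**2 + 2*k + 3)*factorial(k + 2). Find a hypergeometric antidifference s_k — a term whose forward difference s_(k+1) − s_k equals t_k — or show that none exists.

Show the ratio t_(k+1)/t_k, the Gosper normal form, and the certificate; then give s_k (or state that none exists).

s_k = 2**(2 - k)*k*factorial(k + 2)

Step 1: r(k) = (k + 3)*(2*k + (k + 1)**2 + 5)/(2*(k**2 + 2*k + 3)).
Factor: A=k/2 + 3/2; B=1; C=k**2 + 2*k + 3.
Key eq: (k/2 + 3/2)·f(k+1) = (1)·f(k) + (k**2 + 2*k + 3).
Bound: deg f ≤ 1.
A polynomial solution: f(k) = 2*k.
Certificate R = B(k−1)f/C = 2*k/(k**2 + 2*k + 3) gives s_k = 2**(2 - k)*k*factorial(k + 2).
Verify: 2**(1 - k)*(k**2 + 2*k + 3)*factorial(k + 2) matches t_k.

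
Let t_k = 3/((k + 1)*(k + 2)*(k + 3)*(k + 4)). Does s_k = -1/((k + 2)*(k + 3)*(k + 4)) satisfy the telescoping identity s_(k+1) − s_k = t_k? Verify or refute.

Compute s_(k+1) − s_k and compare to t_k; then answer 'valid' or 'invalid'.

s_(k+1) = -1/((k + 3)*(k + 4)*(k + 5))
s_(k+1) − s_k = 3/((k + 2)*(k + 3)*(k + 4)*(k + 5))
(s_(k+1) − s_k) − t_k = -12/((k + 1)*(k + 2)*(k + 3)*(k + 4)*(k + 5))

Invalid: residual -12/(k**5 + 15*k**4 + 85*k**3 + 225*k**2 + 274*k + 120) ≠ 0.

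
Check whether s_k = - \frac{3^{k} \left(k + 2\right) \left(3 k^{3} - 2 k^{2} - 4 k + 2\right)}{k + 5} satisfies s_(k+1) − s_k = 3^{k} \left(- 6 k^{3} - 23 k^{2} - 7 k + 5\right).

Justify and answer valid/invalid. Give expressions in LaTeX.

Invalid: residual \frac{3^{k + 1} \left(6 k^{4} + 50 k^{3} + 124 k^{2} + 34 k - 27\right)}{k^{2} + 11 k + 30} ≠ 0.

s_(k+1) = 3**(k + 1)*(-3*k**4 - 16*k**3 - 22*k**2 - 2*k + 3)/(k + 6)
s_(k+1) − s_k = 3**k*(-6*k**5 - 71*k**4 - 290*k**3 - 390*k**2 - 53*k + 69)/(k**2 + 11*k + 30)
(s_(k+1) − s_k) − t_k = 3**(k + 1)*(6*k**4 + 50*k**3 + 124*k**2 + 34*k - 27)/(k**2 + 11*k + 30)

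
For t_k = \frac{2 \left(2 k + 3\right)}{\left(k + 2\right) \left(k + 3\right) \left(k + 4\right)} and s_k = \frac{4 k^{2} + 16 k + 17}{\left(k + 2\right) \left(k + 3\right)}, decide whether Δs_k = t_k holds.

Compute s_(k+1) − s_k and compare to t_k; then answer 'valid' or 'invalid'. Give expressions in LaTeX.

Valid — Δs_k = t_k.

s_(k+1) = (16*k + 4*(k + 1)**2 + 33)/((k + 3)*(k + 4))
s_(k+1) − s_k = 2*(2*k + 3)/(k**3 + 9*k**2 + 26*k + 24)
(s_(k+1) − s_k) − t_k = 0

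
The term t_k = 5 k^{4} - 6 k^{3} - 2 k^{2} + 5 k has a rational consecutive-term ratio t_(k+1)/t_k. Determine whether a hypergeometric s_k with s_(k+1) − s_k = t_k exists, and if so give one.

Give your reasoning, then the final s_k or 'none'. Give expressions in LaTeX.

s_k = k \left(k^{4} - 4 k^{3} + 4 k^{2} + 2 k - 3\right)

Step 1: r(k) = (5*k**4 + 14*k**3 + 10*k**2 + 3*k + 2)/(k*(5*k**3 - 6*k**2 - 2*k + 5)).
Factor: A=1; B=1; C=k**4 - 6*k**3/5 - 2*k**2/5 + k.
Solve (1)·f(k+1) − (1)·f(k) = k**4 - 6*k**3/5 - 2*k**2/5 + k.
d = 5 from the (0,0,4) case.
Solving with deg f ≤ 5: f(k) = k*(k - 1)*(k**3 - 3*k**2 + k + 3)/5.
Then R = B(k−1)f/C = (k - 1)*(k**3 - 3*k**2 + k + 3)/(5*k**3 - 6*k**2 - 2*k + 5), so s_k = R(k)·t_k = k*(k**4 - 4*k**3 + 4*k**2 + 2*k - 3).
Δs = k*(5*k**3 - 6*k**2 - 2*k + 5), as required.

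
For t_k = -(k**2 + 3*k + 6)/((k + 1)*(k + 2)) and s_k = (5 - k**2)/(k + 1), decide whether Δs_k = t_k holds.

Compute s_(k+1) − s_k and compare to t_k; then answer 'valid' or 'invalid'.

s_(k+1) = (5 - (k + 1)**2)/(k + 2)
s_(k+1) − s_k = (-k**2 - 3*k - 6)/(k**2 + 3*k + 2)
(s_(k+1) − s_k) − t_k = 0

Valid: the claim telescopes to t_k.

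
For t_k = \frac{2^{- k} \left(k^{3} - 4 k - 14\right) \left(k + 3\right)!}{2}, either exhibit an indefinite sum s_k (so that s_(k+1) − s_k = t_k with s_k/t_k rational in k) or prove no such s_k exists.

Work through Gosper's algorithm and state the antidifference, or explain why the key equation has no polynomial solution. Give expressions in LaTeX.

Step 1: r(k) = (k + 4)*(4*k - (k + 1)**3 + 18)/(2*(-k**3 + 4*k + 14)).
Normal form (A,B,C) = (k/2 + 2, 1, k**3 - 4*k - 14).
Key eq: (k/2 + 2)·f(k+1) = (1)·f(k) + (k**3 - 4*k - 14).
Degrees (1,0,3) ⇒ d ≤ 2.
Solve for f: f(k) = 2*(k**2 - 4*k - 1) (degree 2 ≤ 2).
Then R = B(k−1)f/C = 2*(k**2 - 4*k - 1)/(k**3 - 4*k - 14), so s_k = R(k)·t_k = (k**2 - 4*k - 1)*factorial(k + 3)/2**k.
Check: Δs_k = (k**3 - 4*k - 14)*factorial(k + 3)/(2*2**k). ✓

s_k = 2^{- k} \left(k^{2} - 4 k - 1\right) \left(k + 3\right)!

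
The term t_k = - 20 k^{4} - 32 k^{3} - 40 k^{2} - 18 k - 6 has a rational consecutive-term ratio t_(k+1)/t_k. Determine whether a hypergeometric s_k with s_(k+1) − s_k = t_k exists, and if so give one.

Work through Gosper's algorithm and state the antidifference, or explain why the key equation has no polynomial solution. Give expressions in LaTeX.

Compute t_(k+1)/t_k: get (10*k**4 + 56*k**3 + 128*k**2 + 137*k + 58)/(10*k**4 + 16*k**3 + 20*k**2 + 9*k + 3).
Gosper form: A/B · C(k+1)/C(k) with A=1, B=1, C=k**4 + 8*k**3/5 + 2*k**2 + 9*k/10 + 3/10.
Key eq: (1)·f(k+1) = (1)·f(k) + (k**4 + 8*k**3/5 + 2*k**2 + 9*k/10 + 3/10).
Bound: deg f ≤ 5.
A polynomial solution: f(k) = k*(4*k**4 - 2*k**3 + 4*k**2 - 3*k + 3)/20.
Then R = B(k−1)f/C = k*(4*k**4 - 2*k**3 + 4*k**2 - 3*k + 3)/(2*(10*k**4 + 16*k**3 + 20*k**2 + 9*k + 3)), so s_k = R(k)·t_k = k*(-4*k**4 + 2*k**3 - 4*k**2 + 3*k - 3).
Check: Δs_k = -20*k**4 - 32*k**3 - 40*k**2 - 18*k - 6. ✓

s_k = k \left(- 4 k^{4} + 2 k^{3} - 4 k^{2} + 3 k - 3\right)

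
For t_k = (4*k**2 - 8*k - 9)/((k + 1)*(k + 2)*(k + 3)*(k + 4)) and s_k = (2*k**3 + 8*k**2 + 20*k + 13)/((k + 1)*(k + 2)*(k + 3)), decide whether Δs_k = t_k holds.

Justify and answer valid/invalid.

valid (s_(k+1) − s_k reduces to t_k)

s_(k+1) = (20*k + 2*(k + 1)**3 + 8*(k + 1)**2 + 33)/((k + 2)*(k + 3)*(k + 4))
s_(k+1) − s_k = (4*k**2 - 8*k - 9)/(k**4 + 10*k**3 + 35*k**2 + 50*k + 24)
(s_(k+1) − s_k) − t_k = 0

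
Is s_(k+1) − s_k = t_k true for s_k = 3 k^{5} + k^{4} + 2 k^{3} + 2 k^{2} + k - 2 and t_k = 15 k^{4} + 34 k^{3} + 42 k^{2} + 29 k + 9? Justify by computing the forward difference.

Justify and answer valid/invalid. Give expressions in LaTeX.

s_(k+1) = 3*k**5 + 16*k**4 + 36*k**3 + 44*k**2 + 30*k + 7
s_(k+1) − s_k = 15*k**4 + 34*k**3 + 42*k**2 + 29*k + 9
(s_(k+1) − s_k) − t_k = 0

valid; difference matches t_k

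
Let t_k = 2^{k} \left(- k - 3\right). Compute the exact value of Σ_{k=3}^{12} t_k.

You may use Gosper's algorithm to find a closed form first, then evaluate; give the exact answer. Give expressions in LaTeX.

Σ = -114656

r(k) = 2*(k + 4)/(k + 3) after simplifying.
Factor: A=2; B=1; C=k + 3.
Need (2)·f(k+1) − (1)·f(k) = k + 3.
Degrees (0,0,1) ⇒ d ≤ 1.
Solving with deg f ≤ 1: f(k) = k + 1.
So s_k = (B(k−1)f/C)·t_k = ((k + 1)/(k + 3))·t_k = 2**k*(-k - 1).
Verify: 2**k*(-k - 3) matches t_k.
Telescoping: Σ = s_(13) − s_(3) = -114688 − (-32) = -114656.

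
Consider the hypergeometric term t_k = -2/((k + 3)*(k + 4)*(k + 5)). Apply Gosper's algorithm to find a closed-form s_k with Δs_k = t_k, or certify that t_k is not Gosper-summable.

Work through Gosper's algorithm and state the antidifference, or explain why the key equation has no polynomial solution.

s_k = k*(-k - 7)/(12*(k + 3)*(k + 4))

r(k) = (k + 3)/(k + 6) after simplifying.
A = k + 3, B = k + 6, C = 1.
Set up (k + 3)·f(k+1) − (k + 5)·f(k) − (1) = 0.
Degrees (1,1,0) ⇒ d ≤ 2.
Solve for f: f(k) = k*(k + 7)/24 (degree 2 ≤ 2).
Get s_k = R·t_k = k*(-k - 7)/(12*(k + 3)*(k + 4)) with R(k) = B(k−1)f(k)/C(k) = k*(k + 5)*(k + 7)/24.
s_(k+1) − s_k = -2/(k**3 + 12*k**2 + 47*k + 60) = t_k.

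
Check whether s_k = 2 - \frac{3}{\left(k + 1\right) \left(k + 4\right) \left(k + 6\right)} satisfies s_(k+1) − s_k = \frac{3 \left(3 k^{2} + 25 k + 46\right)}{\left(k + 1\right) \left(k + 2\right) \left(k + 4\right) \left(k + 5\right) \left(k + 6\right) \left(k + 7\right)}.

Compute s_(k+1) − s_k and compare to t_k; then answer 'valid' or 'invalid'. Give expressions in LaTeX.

s_(k+1) = 2 - 3/((k + 2)*(k + 5)*(k + 7))
s_(k+1) − s_k = 3*(3*k**2 + 25*k + 46)/(k**6 + 25*k**5 + 247*k**4 + 1219*k**3 + 3112*k**2 + 3796*k + 1680)
(s_(k+1) − s_k) − t_k = 0

Valid — Δs_k = t_k.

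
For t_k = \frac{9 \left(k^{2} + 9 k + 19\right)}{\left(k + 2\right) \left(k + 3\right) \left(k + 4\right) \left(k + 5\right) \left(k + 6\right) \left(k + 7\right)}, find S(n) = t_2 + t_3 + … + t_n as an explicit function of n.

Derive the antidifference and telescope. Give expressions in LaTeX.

The ratio is (k + 2)*(9*k + (k + 1)**2 + 28)/((k + 8)*(k**2 + 9*k + 19)).
Factor: A=k + 2; B=k + 8; C=k**2 + 9*k + 19.
Need (k + 2)·f(k+1) − (k + 7)·f(k) = k**2 + 9*k + 19.
d = 5 from the (1,1,2) case.
Solving with deg f ≤ 5: f(k) = k*(k + 3)*(k + 5)*(k**2 + 12*k + 44)/144.
R(k) = B(k−1)·f(k)/C(k) = k*(k + 3)*(k + 5)*(k + 7)*(k**2 + 12*k + 44)/(144*(k**2 + 9*k + 19)); s_k = R·t_k = k*(k**2 + 12*k + 44)/(16*(k**3 + 12*k**2 + 44*k + 48)).
Check: Δs_k = 9*(k**2 + 9*k + 19)/(k**6 + 27*k**5 + 295*k**4 + 1665*k**3 + 5104*k**2 + 8028*k + 5040). ✓
Telescope: S(n) = s_(n+1) − s_(2) = (n**3 + 15*n**2 + 71*n + 57)/(16*(n**3 + 15*n**2 + 71*n + 105)) − (3/64) = (n**3 + 15*n**2 + 71*n - 87)/(64*(n**3 + 15*n**2 + 71*n + 105)).

S(n) = \frac{n^{3} + 15 n^{2} + 71 n - 87}{64 \left(n^{3} + 15 n^{2} + 71 n + 105\right)}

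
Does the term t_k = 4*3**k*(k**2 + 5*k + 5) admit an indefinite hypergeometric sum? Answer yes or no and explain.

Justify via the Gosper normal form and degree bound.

Yes. s_k = 3**k*(2*k**2 + 4*k + 1).

r(k) = 3*(k**2 + 7*k + 11)/(k**2 + 5*k + 5) after simplifying.
Normal form (A,B,C) = (3, 1, k**2 + 5*k + 5).
Solve (3)·f(k+1) − (1)·f(k) = k**2 + 5*k + 5.
d = 2 from the (0,0,2) case.
Coefficient equations give f(k) = (2*k**2 + 4*k + 1)/4.
Then R = B(k−1)f/C = (2*k**2 + 4*k + 1)/(4*(k**2 + 5*k + 5)), so s_k = R(k)·t_k = 3**k*(2*k**2 + 4*k + 1).
Check: Δs_k = 4*3**k*(k**2 + 5*k + 5). ✓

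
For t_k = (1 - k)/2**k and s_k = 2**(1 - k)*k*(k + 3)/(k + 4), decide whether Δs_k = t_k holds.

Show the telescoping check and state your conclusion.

s_(k+1) = (k + 1)*(k + 4)/(2**k*(k + 5))
s_(k+1) − s_k = (-k**3 - 7*k**2 - 6*k + 16)/(2**k*(k**2 + 9*k + 20))
(s_(k+1) − s_k) − t_k = (k**2 + 5*k - 4)/(2**k*(k**2 + 9*k + 20))

Invalid: residual (k**2 + 5*k - 4)/(2**k*(k**2 + 9*k + 20)) ≠ 0.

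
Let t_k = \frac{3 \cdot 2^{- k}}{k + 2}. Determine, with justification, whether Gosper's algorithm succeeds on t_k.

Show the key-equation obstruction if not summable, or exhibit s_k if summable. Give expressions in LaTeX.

Step 1: r(k) = (k + 2)/(2*(k + 3)).
So A=k/2 + 1 and B=k + 3, with C=1.
Key eq: (k/2 + 1)·f(k+1) = (k + 2)·f(k) + (1).
From deg A=1, deg B=1, deg C=0: d=-1.
deg f ≤ -1 is impossible — no certificate.

No. Not Gosper-summable.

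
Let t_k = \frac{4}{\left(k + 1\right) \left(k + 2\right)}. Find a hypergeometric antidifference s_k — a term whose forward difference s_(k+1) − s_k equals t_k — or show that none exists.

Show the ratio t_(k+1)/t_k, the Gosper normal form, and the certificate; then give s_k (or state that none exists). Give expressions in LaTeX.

The ratio is (k + 1)/(k + 3).
Gosper form: A/B · C(k+1)/C(k) with A=k + 1, B=k + 3, C=1.
Set up (k + 1)·f(k+1) − (k + 2)·f(k) − (1) = 0.
From deg A=1, deg B=1, deg C=0: d=1.
Coefficient equations give f(k) = k.
Certificate R = B(k−1)f/C = k*(k + 2) gives s_k = 4*k/(k + 1).
s_(k+1) − s_k = 4/(k**2 + 3*k + 2) = t_k.

s_k = \frac{4 k}{k + 1}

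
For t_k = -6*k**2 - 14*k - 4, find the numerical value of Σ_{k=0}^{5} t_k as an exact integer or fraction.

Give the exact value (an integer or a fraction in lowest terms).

Σ = -564

The ratio is (3*k**2 + 13*k + 12)/(3*k**2 + 7*k + 2).
Take A(k)=1, B(k)=1, C(k)=k**2 + 7*k/3 + 2/3.
Key eq: (1)·f(k+1) = (1)·f(k) + (k**2 + 7*k/3 + 2/3).
d = 3 from the (0,0,2) case.
Solving with deg f ≤ 3: f(k) = k*(k**2 + 2*k - 1)/3.
Certificate R = B(k−1)f/C = k*(k**2 + 2*k - 1)/((k + 2)*(3*k + 1)) gives s_k = 2*k*(-k**2 - 2*k + 1).
s_(k+1) − s_k = -6*k**2 - 14*k - 4 = t_k.
Telescoping: Σ = s_(6) − s_(0) = -564 − (0) = -564.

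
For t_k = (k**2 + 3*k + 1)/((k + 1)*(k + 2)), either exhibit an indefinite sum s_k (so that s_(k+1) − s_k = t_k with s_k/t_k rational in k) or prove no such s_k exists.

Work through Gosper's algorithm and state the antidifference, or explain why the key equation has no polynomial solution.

s_k = k**2/(k + 1)

Ratio r(k) = (k + 1)*(3*k + (k + 1)**2 + 4)/((k + 3)*(k**2 + 3*k + 1)).
Factor: A=k + 1; B=k + 3; C=k**2 + 3*k + 1.
Need (k + 1)·f(k+1) − (k + 2)·f(k) = k**2 + 3*k + 1.
d = 2 from the (1,1,2) case.
Coefficient equations give f(k) = k**2.
Then R = B(k−1)f/C = k**2*(k + 2)/(k**2 + 3*k + 1), so s_k = R(k)·t_k = k**2/(k + 1).
s_(k+1) − s_k = (k**2 + 3*k + 1)/(k**2 + 3*k + 2) = t_k.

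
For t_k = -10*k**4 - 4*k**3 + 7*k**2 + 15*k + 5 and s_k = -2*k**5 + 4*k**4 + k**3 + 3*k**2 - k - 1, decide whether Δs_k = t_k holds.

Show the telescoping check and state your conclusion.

valid (s_(k+1) − s_k reduces to t_k)

s_(k+1) = -2*k**5 - 6*k**4 - 3*k**3 + 10*k**2 + 14*k + 4
s_(k+1) − s_k = -10*k**4 - 4*k**3 + 7*k**2 + 15*k + 5
(s_(k+1) − s_k) − t_k = 0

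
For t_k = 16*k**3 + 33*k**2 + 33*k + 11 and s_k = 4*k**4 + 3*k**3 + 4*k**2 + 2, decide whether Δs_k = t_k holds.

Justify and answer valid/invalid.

s_(k+1) = 4*k**4 + 19*k**3 + 37*k**2 + 33*k + 13
s_(k+1) − s_k = 16*k**3 + 33*k**2 + 33*k + 11
(s_(k+1) − s_k) − t_k = 0

Valid: the claim telescopes to t_k.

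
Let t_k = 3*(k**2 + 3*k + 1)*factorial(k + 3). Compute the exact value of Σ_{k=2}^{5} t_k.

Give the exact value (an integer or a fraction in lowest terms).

r(k) = (k + 4)*(3*k + (k + 1)**2 + 4)/(k**2 + 3*k + 1) after simplifying.
Take A(k)=k + 4, B(k)=1, C(k)=k**2 + 3*k + 1.
f must satisfy (k + 4)·f(k+1) − (1)·f(k) = k**2 + 3*k + 1.
Bound: deg f ≤ 1.
A polynomial solution: f(k) = k - 1.
Get s_k = R·t_k = 3*(k - 1)*factorial(k + 3) with R(k) = B(k−1)f(k)/C(k) = (k - 1)/(k**2 + 3*k + 1).
Check: Δs_k = 3*(k**2 + 3*k + 1)*factorial(k + 3). ✓
Σ_(k=2)^(5) t_k = s_(6) − s_(2) = 5443200 − (360) = 5442840.

Σ = 5442840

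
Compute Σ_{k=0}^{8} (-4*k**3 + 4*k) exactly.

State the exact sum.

Σ = -5040

Compute t_(k+1)/t_k: get (k + 2)/(k - 1).
A = 1, B = 1, C = k**3 - k.
Need (1)·f(k+1) − (1)·f(k) = k**3 - k.
deg f ≤ 4 (via 0,0,3).
Coefficient equations give f(k) = k*(k - 2)*(k - 1)*(k + 1)/4.
Then R = B(k−1)f/C = (k - 2)/4, so s_k = R(k)·t_k = k*(-k**3 + 2*k**2 + k - 2).
s_(k+1) − s_k = 4*k*(1 - k**2) = t_k.
Σ_(k=0)^(8) t_k = s_(9) − s_(0) = -5040 − (0) = -5040.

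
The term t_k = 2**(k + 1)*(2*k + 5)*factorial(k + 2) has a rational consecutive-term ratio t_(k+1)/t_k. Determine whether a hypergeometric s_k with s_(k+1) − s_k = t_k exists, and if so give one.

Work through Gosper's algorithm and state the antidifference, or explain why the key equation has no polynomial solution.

Compute t_(k+1)/t_k: get 2*(k + 3)*(2*k + 7)/(2*k + 5).
A = 2*k + 6, B = 1, C = k + 5/2.
Solve (2*k + 6)·f(k+1) − (1)·f(k) = k + 5/2.
Bound: deg f ≤ 0.
Coefficient equations give f(k) = 1/2.
Get s_k = R·t_k = 2**(k + 1)*factorial(k + 2) with R(k) = B(k−1)f(k)/C(k) = 1/(2*k + 5).
Verify: 2**(k + 1)*(2*k + 5)*factorial(k + 2) matches t_k.

s_k = 2**(k + 1)*factorial(k + 2)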